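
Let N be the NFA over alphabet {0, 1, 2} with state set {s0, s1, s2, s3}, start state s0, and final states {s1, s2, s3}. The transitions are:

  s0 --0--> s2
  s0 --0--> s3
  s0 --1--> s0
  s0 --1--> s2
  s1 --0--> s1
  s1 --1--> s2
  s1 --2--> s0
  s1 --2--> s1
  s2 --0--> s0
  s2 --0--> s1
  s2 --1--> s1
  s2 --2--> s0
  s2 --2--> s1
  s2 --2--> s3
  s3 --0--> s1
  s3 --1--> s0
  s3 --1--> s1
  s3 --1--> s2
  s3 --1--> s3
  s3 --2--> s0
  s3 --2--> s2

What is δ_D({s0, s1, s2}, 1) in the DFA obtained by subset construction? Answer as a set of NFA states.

δ(s0,1) = {s0, s2}; δ(s1,1) = {s2}; δ(s2,1) = {s1}.
Union: {s0, s1, s2}.

{s0, s1, s2}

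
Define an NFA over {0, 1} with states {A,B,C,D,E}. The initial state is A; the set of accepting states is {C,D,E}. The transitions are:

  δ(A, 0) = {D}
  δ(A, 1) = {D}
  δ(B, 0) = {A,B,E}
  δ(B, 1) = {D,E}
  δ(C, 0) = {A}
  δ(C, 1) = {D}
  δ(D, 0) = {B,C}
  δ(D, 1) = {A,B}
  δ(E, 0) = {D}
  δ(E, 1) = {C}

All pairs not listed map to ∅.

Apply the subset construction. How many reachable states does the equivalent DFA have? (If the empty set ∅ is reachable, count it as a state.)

13

Start state of the DFA: {A}.
{A} --0--> {D}  [new]
{A} --1--> {D}  [seen]
{D} --0--> {B,C}  [new]
{D} --1--> {A,B}  [new]
{B,C} --0--> {A,B,E}  [new]
{B,C} --1--> {D,E}  [new]
{A,B} --0--> {A,B,D,E}  [new]
{A,B} --1--> {D,E}  [seen]
{A,B,E} --0--> {A,B,D,E}  [seen]
{A,B,E} --1--> {C,D,E}  [new]
{D,E} --0--> {B,C,D}  [new]
{D,E} --1--> {A,B,C}  [new]
{A,B,D,E} --0--> {A,B,C,D,E}  [new]
{A,B,D,E} --1--> {A,B,C,D,E}  [seen]
{C,D,E} --0--> {A,B,C,D}  [new]
{C,D,E} --1--> {A,B,C,D}  [seen]
{B,C,D} --0--> {A,B,C,E}  [new]
{B,C,D} --1--> {A,B,D,E}  [seen]
{A,B,C} --0--> {A,B,D,E}  [seen]
{A,B,C} --1--> {D,E}  [seen]
{A,B,C,D,E} --0--> {A,B,C,D,E}  [seen]
{A,B,C,D,E} --1--> {A,B,C,D,E}  [seen]
{A,B,C,D} --0--> {A,B,C,D,E}  [seen]
{A,B,C,D} --1--> {A,B,D,E}  [seen]
{A,B,C,E} --0--> {A,B,D,E}  [seen]
{A,B,C,E} --1--> {C,D,E}  [seen]
Reachable DFA states: {A}, {D}, {B,C}, {A,B}, {A,B,E}, {D,E}, {A,B,D,E}, {C,D,E}, {B,C,D}, {A,B,C}, {A,B,C,D,E}, {A,B,C,D}, {A,B,C,E}.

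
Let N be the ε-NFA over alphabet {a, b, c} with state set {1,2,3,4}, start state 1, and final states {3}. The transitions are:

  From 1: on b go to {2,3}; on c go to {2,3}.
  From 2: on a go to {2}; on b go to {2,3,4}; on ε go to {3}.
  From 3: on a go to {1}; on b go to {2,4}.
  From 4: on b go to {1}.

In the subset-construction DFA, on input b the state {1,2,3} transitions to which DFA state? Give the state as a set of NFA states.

δ(1,b) = {2,3}; δ(2,b) = {2,3,4}; δ(3,b) = {2,4}.
Union: {2,3,4}.

{2,3,4}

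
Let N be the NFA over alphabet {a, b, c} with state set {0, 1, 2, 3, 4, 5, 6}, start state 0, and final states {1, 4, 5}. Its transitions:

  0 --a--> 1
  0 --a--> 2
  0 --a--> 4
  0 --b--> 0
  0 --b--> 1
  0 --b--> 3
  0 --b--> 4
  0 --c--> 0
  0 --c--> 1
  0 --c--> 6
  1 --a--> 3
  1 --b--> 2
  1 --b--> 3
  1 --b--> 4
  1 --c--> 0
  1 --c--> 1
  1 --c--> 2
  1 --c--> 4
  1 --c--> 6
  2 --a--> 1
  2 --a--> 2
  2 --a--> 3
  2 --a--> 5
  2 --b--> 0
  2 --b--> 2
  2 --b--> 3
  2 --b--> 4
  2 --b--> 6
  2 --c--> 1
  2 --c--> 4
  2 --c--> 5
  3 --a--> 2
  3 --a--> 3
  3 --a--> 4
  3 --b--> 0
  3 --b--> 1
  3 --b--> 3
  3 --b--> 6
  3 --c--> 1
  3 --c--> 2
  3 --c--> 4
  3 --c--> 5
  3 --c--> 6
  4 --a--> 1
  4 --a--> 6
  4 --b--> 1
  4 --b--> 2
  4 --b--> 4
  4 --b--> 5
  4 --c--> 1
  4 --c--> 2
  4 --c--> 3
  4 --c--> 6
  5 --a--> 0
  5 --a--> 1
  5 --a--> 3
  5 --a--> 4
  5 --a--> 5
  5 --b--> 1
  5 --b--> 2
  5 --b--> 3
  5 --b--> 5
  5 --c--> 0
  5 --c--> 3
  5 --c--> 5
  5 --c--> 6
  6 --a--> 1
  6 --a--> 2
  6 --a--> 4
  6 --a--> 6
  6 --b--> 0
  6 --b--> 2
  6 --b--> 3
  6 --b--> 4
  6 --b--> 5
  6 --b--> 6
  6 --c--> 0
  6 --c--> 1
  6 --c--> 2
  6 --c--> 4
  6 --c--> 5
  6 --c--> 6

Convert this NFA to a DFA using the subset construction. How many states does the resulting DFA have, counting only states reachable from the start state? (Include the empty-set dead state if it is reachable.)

Start state of the DFA: {0}.
{0} --a--> {1, 2, 4}  [new]
{0} --b--> {0, 1, 3, 4}  [new]
{0} --c--> {0, 1, 6}  [new]
{1, 2, 4} --a--> {1, 2, 3, 5, 6}  [new]
{1, 2, 4} --b--> {0, 1, 2, 3, 4, 5, 6}  [new]
{1, 2, 4} --c--> {0, 1, 2, 3, 4, 5, 6}  [seen]
{0, 1, 3, 4} --a--> {1, 2, 3, 4, 6}  [new]
{0, 1, 3, 4} --b--> {0, 1, 2, 3, 4, 5, 6}  [seen]
{0, 1, 3, 4} --c--> {0, 1, 2, 3, 4, 5, 6}  [seen]
{0, 1, 6} --a--> {1, 2, 3, 4, 6}  [seen]
{0, 1, 6} --b--> {0, 1, 2, 3, 4, 5, 6}  [seen]
{0, 1, 6} --c--> {0, 1, 2, 4, 5, 6}  [new]
{1, 2, 3, 5, 6} --a--> {0, 1, 2, 3, 4, 5, 6}  [seen]
{1, 2, 3, 5, 6} --b--> {0, 1, 2, 3, 4, 5, 6}  [seen]
{1, 2, 3, 5, 6} --c--> {0, 1, 2, 3, 4, 5, 6}  [seen]
{0, 1, 2, 3, 4, 5, 6} --a--> {0, 1, 2, 3, 4, 5, 6}  [seen]
{0, 1, 2, 3, 4, 5, 6} --b--> {0, 1, 2, 3, 4, 5, 6}  [seen]
{0, 1, 2, 3, 4, 5, 6} --c--> {0, 1, 2, 3, 4, 5, 6}  [seen]
{1, 2, 3, 4, 6} --a--> {1, 2, 3, 4, 5, 6}  [new]
{1, 2, 3, 4, 6} --b--> {0, 1, 2, 3, 4, 5, 6}  [seen]
{1, 2, 3, 4, 6} --c--> {0, 1, 2, 3, 4, 5, 6}  [seen]
{0, 1, 2, 4, 5, 6} --a--> {0, 1, 2, 3, 4, 5, 6}  [seen]
{0, 1, 2, 4, 5, 6} --b--> {0, 1, 2, 3, 4, 5, 6}  [seen]
{0, 1, 2, 4, 5, 6} --c--> {0, 1, 2, 3, 4, 5, 6}  [seen]
{1, 2, 3, 4, 5, 6} --a--> {0, 1, 2, 3, 4, 5, 6}  [seen]
{1, 2, 3, 4, 5, 6} --b--> {0, 1, 2, 3, 4, 5, 6}  [seen]
{1, 2, 3, 4, 5, 6} --c--> {0, 1, 2, 3, 4, 5, 6}  [seen]
Reachable DFA states: {0}, {1, 2, 4}, {0, 1, 3, 4}, {0, 1, 6}, {1, 2, 3, 5, 6}, {0, 1, 2, 3, 4, 5, 6}, {1, 2, 3, 4, 6}, {0, 1, 2, 4, 5, 6}, {1, 2, 3, 4, 5, 6}.

9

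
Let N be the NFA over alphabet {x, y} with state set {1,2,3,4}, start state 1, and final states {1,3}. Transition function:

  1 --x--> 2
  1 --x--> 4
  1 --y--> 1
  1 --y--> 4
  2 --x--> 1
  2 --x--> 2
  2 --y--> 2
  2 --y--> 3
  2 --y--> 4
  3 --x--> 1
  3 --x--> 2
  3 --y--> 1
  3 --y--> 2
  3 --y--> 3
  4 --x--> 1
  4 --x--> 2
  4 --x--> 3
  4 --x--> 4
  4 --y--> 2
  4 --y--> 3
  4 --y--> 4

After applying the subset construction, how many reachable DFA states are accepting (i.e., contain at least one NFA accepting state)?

4

Start state of the DFA: {1}.
{1} --x--> {2,4}  [new]
{1} --y--> {1,4}  [new]
{2,4} --x--> {1,2,3,4}  [new]
{2,4} --y--> {2,3,4}  [new]
{1,4} --x--> {1,2,3,4}  [seen]
{1,4} --y--> {1,2,3,4}  [seen]
{1,2,3,4} --x--> {1,2,3,4}  [seen]
{1,2,3,4} --y--> {1,2,3,4}  [seen]
{2,3,4} --x--> {1,2,3,4}  [seen]
{2,3,4} --y--> {1,2,3,4}  [seen]
Reachable DFA states: {1}, {2,4}, {1,4}, {1,2,3,4}, {2,3,4}.
Accepting DFA states (contain an NFA accepting state): {1}, {1,4}, {1,2,3,4}, {2,3,4}.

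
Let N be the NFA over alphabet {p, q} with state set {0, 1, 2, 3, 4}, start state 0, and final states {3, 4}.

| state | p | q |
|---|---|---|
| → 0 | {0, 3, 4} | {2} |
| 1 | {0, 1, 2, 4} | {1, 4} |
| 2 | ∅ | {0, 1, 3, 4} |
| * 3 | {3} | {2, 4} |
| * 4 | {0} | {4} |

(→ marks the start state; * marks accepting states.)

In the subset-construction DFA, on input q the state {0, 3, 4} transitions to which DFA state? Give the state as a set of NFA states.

δ(0,q) = {2}; δ(3,q) = {2, 4}; δ(4,q) = {4}.
Union: {2, 4}.

{2, 4}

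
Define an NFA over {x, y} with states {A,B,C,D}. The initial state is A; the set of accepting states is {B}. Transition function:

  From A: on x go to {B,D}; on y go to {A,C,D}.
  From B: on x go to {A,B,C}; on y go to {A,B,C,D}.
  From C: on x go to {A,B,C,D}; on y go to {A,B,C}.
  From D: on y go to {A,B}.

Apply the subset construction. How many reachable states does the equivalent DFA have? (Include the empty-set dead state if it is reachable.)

Start state of the DFA: {A}.
{A} --x--> {B,D}  [new]
{A} --y--> {A,C,D}  [new]
{B,D} --x--> {A,B,C}  [new]
{B,D} --y--> {A,B,C,D}  [new]
{A,C,D} --x--> {A,B,C,D}  [seen]
{A,C,D} --y--> {A,B,C,D}  [seen]
{A,B,C} --x--> {A,B,C,D}  [seen]
{A,B,C} --y--> {A,B,C,D}  [seen]
{A,B,C,D} --x--> {A,B,C,D}  [seen]
{A,B,C,D} --y--> {A,B,C,D}  [seen]
Reachable DFA states: {A}, {B,D}, {A,C,D}, {A,B,C}, {A,B,C,D}.

5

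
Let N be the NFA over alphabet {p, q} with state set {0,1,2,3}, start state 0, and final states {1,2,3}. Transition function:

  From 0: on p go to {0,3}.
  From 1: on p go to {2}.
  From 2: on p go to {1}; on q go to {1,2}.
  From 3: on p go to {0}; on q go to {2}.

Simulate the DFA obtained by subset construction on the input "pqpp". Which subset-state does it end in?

{2}

Start: {0}.
δ(0,p) = {0,3}.
Union: {0,3}.
After p: {0,3}.
δ(0,q) = ∅; δ(3,q) = {2}.
Union: {2}.
After q: {2}.
δ(2,p) = {1}.
Union: {1}.
After p: {1}.
δ(1,p) = {2}.
Union: {2}.
After p: {2}.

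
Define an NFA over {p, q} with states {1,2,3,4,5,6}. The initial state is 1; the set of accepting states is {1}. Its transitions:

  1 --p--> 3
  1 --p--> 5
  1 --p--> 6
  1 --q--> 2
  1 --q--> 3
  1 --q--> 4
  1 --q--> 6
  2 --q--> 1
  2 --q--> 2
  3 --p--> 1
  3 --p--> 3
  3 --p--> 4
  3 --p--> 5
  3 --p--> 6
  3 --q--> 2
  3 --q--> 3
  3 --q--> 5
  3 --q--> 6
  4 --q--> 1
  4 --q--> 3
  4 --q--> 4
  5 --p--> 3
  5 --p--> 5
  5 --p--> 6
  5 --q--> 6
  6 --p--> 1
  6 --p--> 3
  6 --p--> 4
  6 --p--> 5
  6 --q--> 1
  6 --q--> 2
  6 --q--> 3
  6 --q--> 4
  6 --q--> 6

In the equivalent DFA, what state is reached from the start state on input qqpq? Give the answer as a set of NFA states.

{1,2,3,4,5,6}

Start: {1}.
δ(1,q) = {2,3,4,6}.
Union: {2,3,4,6}.
After q: {2,3,4,6}.
δ(2,q) = {1,2}; δ(3,q) = {2,3,5,6}; δ(4,q) = {1,3,4}; δ(6,q) = {1,2,3,4,6}.
Union: {1,2,3,4,5,6}.
After q: {1,2,3,4,5,6}.
δ(1,p) = {3,5,6}; δ(2,p) = ∅; δ(3,p) = {1,3,4,5,6}; δ(4,p) = ∅; δ(5,p) = {3,5,6}; δ(6,p) = {1,3,4,5}.
Union: {1,3,4,5,6}.
After p: {1,3,4,5,6}.
δ(1,q) = {2,3,4,6}; δ(3,q) = {2,3,5,6}; δ(4,q) = {1,3,4}; δ(5,q) = {6}; δ(6,q) = {1,2,3,4,6}.
Union: {1,2,3,4,5,6}.
After q: {1,2,3,4,5,6}.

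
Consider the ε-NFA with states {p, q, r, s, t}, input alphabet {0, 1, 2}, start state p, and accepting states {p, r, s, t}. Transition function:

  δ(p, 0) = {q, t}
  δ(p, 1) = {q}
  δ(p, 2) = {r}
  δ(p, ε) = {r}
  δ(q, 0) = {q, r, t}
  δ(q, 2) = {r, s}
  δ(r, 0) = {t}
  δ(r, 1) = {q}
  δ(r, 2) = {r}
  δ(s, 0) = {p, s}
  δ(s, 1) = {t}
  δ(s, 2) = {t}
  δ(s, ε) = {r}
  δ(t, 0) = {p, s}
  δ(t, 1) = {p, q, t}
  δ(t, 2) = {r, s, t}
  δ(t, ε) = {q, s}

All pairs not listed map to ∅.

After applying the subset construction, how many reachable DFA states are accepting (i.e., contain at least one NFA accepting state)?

5

Start state of the DFA: {p, r} (ε-closure of the NFA start).
{p, r} --0--> {q, r, s, t}  [new]
{p, r} --1--> {q}  [new]
{p, r} --2--> {r}  [new]
{q, r, s, t} --0--> {p, q, r, s, t}  [new]
{q, r, s, t} --1--> {p, q, r, s, t}  [seen]
{q, r, s, t} --2--> {q, r, s, t}  [seen]
{q} --0--> {q, r, s, t}  [seen]
{q} --1--> ∅  [new]
{q} --2--> {r, s}  [new]
{r} --0--> {q, r, s, t}  [seen]
{r} --1--> {q}  [seen]
{r} --2--> {r}  [seen]
{p, q, r, s, t} --0--> {p, q, r, s, t}  [seen]
{p, q, r, s, t} --1--> {p, q, r, s, t}  [seen]
{p, q, r, s, t} --2--> {q, r, s, t}  [seen]
∅ --0--> ∅  [seen]
∅ --1--> ∅  [seen]
∅ --2--> ∅  [seen]
{r, s} --0--> {p, q, r, s, t}  [seen]
{r, s} --1--> {q, r, s, t}  [seen]
{r, s} --2--> {q, r, s, t}  [seen]
Reachable DFA states: {p, r}, {q, r, s, t}, {q}, {r}, {p, q, r, s, t}, ∅, {r, s}.
Accepting DFA states (contain an NFA accepting state): {p, r}, {q, r, s, t}, {r}, {p, q, r, s, t}, {r, s}.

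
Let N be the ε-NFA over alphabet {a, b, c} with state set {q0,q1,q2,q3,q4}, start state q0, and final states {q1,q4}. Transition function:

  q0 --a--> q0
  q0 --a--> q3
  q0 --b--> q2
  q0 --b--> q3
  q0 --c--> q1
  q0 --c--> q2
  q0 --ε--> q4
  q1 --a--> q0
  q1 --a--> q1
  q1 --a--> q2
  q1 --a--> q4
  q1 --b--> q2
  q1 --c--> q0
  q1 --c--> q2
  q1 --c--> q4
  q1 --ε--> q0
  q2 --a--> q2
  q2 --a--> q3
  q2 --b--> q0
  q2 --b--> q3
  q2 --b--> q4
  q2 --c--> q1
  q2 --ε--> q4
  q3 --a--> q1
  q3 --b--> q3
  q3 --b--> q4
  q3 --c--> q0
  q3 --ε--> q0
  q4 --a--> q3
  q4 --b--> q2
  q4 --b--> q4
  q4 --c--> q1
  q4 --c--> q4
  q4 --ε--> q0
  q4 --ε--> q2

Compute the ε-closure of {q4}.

{q0,q2,q4}

Begin with {q4}.
q4 →ε {q0,q2}; add q0, q2.
ε-closure = {q0,q2,q4}.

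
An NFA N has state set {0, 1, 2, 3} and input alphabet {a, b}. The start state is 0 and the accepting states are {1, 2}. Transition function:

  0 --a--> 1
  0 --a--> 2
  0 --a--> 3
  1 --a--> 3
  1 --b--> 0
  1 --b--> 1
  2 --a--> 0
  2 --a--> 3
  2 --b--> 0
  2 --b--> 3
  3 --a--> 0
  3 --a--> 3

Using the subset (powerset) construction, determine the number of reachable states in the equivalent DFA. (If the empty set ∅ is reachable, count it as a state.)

Start state of the DFA: {0}.
{0} --a--> {1, 2, 3}  [new]
{0} --b--> ∅  [new]
{1, 2, 3} --a--> {0, 3}  [new]
{1, 2, 3} --b--> {0, 1, 3}  [new]
∅ --a--> ∅  [seen]
∅ --b--> ∅  [seen]
{0, 3} --a--> {0, 1, 2, 3}  [new]
{0, 3} --b--> ∅  [seen]
{0, 1, 3} --a--> {0, 1, 2, 3}  [seen]
{0, 1, 3} --b--> {0, 1}  [new]
{0, 1, 2, 3} --a--> {0, 1, 2, 3}  [seen]
{0, 1, 2, 3} --b--> {0, 1, 3}  [seen]
{0, 1} --a--> {1, 2, 3}  [seen]
{0, 1} --b--> {0, 1}  [seen]
Reachable DFA states: {0}, {1, 2, 3}, ∅, {0, 3}, {0, 1, 3}, {0, 1, 2, 3}, {0, 1}.

7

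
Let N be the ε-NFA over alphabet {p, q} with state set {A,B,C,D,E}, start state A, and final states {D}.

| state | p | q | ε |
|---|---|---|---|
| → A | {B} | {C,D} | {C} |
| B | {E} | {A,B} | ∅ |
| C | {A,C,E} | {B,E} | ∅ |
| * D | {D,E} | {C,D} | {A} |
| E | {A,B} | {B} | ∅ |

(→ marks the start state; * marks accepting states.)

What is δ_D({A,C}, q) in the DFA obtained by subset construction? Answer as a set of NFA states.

{A,B,C,D,E}

δ(A,q) = {C,D}; δ(C,q) = {B,E}.
Union: {B,C,D,E}.
ε-closure gives {A,B,C,D,E}.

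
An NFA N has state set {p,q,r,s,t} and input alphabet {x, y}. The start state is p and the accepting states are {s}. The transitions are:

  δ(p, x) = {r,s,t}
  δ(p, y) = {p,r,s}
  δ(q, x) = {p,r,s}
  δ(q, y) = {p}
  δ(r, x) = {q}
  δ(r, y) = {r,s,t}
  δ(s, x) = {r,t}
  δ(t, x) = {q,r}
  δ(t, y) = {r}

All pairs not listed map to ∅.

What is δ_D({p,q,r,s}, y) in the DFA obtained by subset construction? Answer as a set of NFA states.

{p,r,s,t}

δ(p,y) = {p,r,s}; δ(q,y) = {p}; δ(r,y) = {r,s,t}; δ(s,y) = ∅.
Union: {p,r,s,t}.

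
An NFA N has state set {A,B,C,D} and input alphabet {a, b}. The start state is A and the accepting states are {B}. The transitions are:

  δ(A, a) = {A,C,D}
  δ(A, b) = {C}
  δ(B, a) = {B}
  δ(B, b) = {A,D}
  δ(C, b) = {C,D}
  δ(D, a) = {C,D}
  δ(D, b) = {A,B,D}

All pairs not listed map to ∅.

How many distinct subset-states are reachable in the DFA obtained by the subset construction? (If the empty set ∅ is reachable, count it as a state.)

Start state of the DFA: {A}.
{A} --a--> {A,C,D}  [new]
{A} --b--> {C}  [new]
{A,C,D} --a--> {A,C,D}  [seen]
{A,C,D} --b--> {A,B,C,D}  [new]
{C} --a--> ∅  [new]
{C} --b--> {C,D}  [new]
{A,B,C,D} --a--> {A,B,C,D}  [seen]
{A,B,C,D} --b--> {A,B,C,D}  [seen]
∅ --a--> ∅  [seen]
∅ --b--> ∅  [seen]
{C,D} --a--> {C,D}  [seen]
{C,D} --b--> {A,B,C,D}  [seen]
Reachable DFA states: {A}, {A,C,D}, {C}, {A,B,C,D}, ∅, {C,D}.

6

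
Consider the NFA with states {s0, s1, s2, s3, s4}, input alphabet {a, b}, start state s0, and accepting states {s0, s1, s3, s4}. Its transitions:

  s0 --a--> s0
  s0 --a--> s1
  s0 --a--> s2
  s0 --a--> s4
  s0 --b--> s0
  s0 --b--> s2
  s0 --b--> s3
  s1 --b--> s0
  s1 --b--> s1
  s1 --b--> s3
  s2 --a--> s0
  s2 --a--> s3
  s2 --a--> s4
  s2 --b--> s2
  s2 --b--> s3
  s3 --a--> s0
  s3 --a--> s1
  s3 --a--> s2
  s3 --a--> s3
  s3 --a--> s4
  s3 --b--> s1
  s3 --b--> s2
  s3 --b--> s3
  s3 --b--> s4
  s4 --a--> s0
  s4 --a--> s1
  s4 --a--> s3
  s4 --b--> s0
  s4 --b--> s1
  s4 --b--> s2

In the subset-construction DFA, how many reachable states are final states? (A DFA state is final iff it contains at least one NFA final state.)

Start state of the DFA: {s0}.
{s0} --a--> {s0, s1, s2, s4}  [new]
{s0} --b--> {s0, s2, s3}  [new]
{s0, s1, s2, s4} --a--> {s0, s1, s2, s3, s4}  [new]
{s0, s1, s2, s4} --b--> {s0, s1, s2, s3}  [new]
{s0, s2, s3} --a--> {s0, s1, s2, s3, s4}  [seen]
{s0, s2, s3} --b--> {s0, s1, s2, s3, s4}  [seen]
{s0, s1, s2, s3, s4} --a--> {s0, s1, s2, s3, s4}  [seen]
{s0, s1, s2, s3, s4} --b--> {s0, s1, s2, s3, s4}  [seen]
{s0, s1, s2, s3} --a--> {s0, s1, s2, s3, s4}  [seen]
{s0, s1, s2, s3} --b--> {s0, s1, s2, s3, s4}  [seen]
Reachable DFA states: {s0}, {s0, s1, s2, s4}, {s0, s2, s3}, {s0, s1, s2, s3, s4}, {s0, s1, s2, s3}.
Accepting DFA states (contain an NFA accepting state): {s0}, {s0, s1, s2, s4}, {s0, s2, s3}, {s0, s1, s2, s3, s4}, {s0, s1, s2, s3}.

5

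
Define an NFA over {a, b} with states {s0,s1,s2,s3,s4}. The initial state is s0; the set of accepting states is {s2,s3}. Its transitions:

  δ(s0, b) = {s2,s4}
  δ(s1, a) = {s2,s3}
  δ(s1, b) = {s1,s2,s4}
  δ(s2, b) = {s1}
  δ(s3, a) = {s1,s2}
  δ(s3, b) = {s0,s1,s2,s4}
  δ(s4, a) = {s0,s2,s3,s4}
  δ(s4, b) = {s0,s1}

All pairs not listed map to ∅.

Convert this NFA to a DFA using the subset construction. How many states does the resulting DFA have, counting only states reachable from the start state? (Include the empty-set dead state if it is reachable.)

10

Start state of the DFA: {s0}.
{s0} --a--> ∅  [new]
{s0} --b--> {s2,s4}  [new]
∅ --a--> ∅  [seen]
∅ --b--> ∅  [seen]
{s2,s4} --a--> {s0,s2,s3,s4}  [new]
{s2,s4} --b--> {s0,s1}  [new]
{s0,s2,s3,s4} --a--> {s0,s1,s2,s3,s4}  [new]
{s0,s2,s3,s4} --b--> {s0,s1,s2,s4}  [new]
{s0,s1} --a--> {s2,s3}  [new]
{s0,s1} --b--> {s1,s2,s4}  [new]
{s0,s1,s2,s3,s4} --a--> {s0,s1,s2,s3,s4}  [seen]
{s0,s1,s2,s3,s4} --b--> {s0,s1,s2,s4}  [seen]
{s0,s1,s2,s4} --a--> {s0,s2,s3,s4}  [seen]
{s0,s1,s2,s4} --b--> {s0,s1,s2,s4}  [seen]
{s2,s3} --a--> {s1,s2}  [new]
{s2,s3} --b--> {s0,s1,s2,s4}  [seen]
{s1,s2,s4} --a--> {s0,s2,s3,s4}  [seen]
{s1,s2,s4} --b--> {s0,s1,s2,s4}  [seen]
{s1,s2} --a--> {s2,s3}  [seen]
{s1,s2} --b--> {s1,s2,s4}  [seen]
Reachable DFA states: {s0}, ∅, {s2,s4}, {s0,s2,s3,s4}, {s0,s1}, {s0,s1,s2,s3,s4}, {s0,s1,s2,s4}, {s2,s3}, {s1,s2,s4}, {s1,s2}.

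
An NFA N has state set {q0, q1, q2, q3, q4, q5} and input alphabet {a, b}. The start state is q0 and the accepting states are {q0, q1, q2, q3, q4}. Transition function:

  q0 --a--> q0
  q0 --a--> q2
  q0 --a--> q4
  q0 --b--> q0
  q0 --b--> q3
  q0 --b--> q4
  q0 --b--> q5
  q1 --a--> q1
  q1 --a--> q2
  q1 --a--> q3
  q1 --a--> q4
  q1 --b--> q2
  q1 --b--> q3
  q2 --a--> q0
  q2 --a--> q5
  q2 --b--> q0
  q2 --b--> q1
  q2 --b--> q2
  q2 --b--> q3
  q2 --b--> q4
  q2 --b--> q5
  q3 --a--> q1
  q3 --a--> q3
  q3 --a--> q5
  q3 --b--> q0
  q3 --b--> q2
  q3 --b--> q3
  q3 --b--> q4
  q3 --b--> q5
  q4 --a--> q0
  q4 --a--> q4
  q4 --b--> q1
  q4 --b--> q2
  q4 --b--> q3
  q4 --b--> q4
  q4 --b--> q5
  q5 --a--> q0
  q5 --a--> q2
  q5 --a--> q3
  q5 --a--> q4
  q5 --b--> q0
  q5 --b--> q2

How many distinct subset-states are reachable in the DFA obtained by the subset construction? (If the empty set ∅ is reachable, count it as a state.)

6

Start state of the DFA: {q0}.
{q0} --a--> {q0, q2, q4}  [new]
{q0} --b--> {q0, q3, q4, q5}  [new]
{q0, q2, q4} --a--> {q0, q2, q4, q5}  [new]
{q0, q2, q4} --b--> {q0, q1, q2, q3, q4, q5}  [new]
{q0, q3, q4, q5} --a--> {q0, q1, q2, q3, q4, q5}  [seen]
{q0, q3, q4, q5} --b--> {q0, q1, q2, q3, q4, q5}  [seen]
{q0, q2, q4, q5} --a--> {q0, q2, q3, q4, q5}  [new]
{q0, q2, q4, q5} --b--> {q0, q1, q2, q3, q4, q5}  [seen]
{q0, q1, q2, q3, q4, q5} --a--> {q0, q1, q2, q3, q4, q5}  [seen]
{q0, q1, q2, q3, q4, q5} --b--> {q0, q1, q2, q3, q4, q5}  [seen]
{q0, q2, q3, q4, q5} --a--> {q0, q1, q2, q3, q4, q5}  [seen]
{q0, q2, q3, q4, q5} --b--> {q0, q1, q2, q3, q4, q5}  [seen]
Reachable DFA states: {q0}, {q0, q2, q4}, {q0, q3, q4, q5}, {q0, q2, q4, q5}, {q0, q1, q2, q3, q4, q5}, {q0, q2, q3, q4, q5}.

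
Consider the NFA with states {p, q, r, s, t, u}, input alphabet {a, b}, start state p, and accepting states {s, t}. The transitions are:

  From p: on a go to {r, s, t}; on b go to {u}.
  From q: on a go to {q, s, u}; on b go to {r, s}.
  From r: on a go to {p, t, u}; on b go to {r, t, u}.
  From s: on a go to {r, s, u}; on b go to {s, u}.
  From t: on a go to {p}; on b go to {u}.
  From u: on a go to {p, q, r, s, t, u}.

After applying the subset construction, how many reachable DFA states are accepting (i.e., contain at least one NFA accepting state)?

Start state of the DFA: {p}.
{p} --a--> {r, s, t}  [new]
{p} --b--> {u}  [new]
{r, s, t} --a--> {p, r, s, t, u}  [new]
{r, s, t} --b--> {r, s, t, u}  [new]
{u} --a--> {p, q, r, s, t, u}  [new]
{u} --b--> ∅  [new]
{p, r, s, t, u} --a--> {p, q, r, s, t, u}  [seen]
{p, r, s, t, u} --b--> {r, s, t, u}  [seen]
{r, s, t, u} --a--> {p, q, r, s, t, u}  [seen]
{r, s, t, u} --b--> {r, s, t, u}  [seen]
{p, q, r, s, t, u} --a--> {p, q, r, s, t, u}  [seen]
{p, q, r, s, t, u} --b--> {r, s, t, u}  [seen]
∅ --a--> ∅  [seen]
∅ --b--> ∅  [seen]
Reachable DFA states: {p}, {r, s, t}, {u}, {p, r, s, t, u}, {r, s, t, u}, {p, q, r, s, t, u}, ∅.
Accepting DFA states (contain an NFA accepting state): {r, s, t}, {p, r, s, t, u}, {r, s, t, u}, {p, q, r, s, t, u}.

4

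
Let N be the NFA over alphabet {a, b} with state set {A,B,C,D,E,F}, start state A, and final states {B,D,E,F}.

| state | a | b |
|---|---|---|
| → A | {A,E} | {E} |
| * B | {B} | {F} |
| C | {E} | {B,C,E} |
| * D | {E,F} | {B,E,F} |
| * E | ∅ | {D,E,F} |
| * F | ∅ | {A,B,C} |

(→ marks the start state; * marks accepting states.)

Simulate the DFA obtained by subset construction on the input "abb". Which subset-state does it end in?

{A,B,C,D,E,F}

Start: {A}.
δ(A,a) = {A,E}.
Union: {A,E}.
After a: {A,E}.
δ(A,b) = {E}; δ(E,b) = {D,E,F}.
Union: {D,E,F}.
After b: {D,E,F}.
δ(D,b) = {B,E,F}; δ(E,b) = {D,E,F}; δ(F,b) = {A,B,C}.
Union: {A,B,C,D,E,F}.
After b: {A,B,C,D,E,F}.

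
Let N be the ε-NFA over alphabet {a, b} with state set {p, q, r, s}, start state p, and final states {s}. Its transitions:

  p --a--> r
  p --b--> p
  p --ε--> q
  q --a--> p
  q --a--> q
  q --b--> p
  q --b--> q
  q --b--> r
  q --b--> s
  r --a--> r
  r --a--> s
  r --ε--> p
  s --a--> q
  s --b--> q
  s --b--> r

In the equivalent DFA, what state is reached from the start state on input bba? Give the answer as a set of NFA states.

{p, q, r, s}

Start: {p, q}.
δ(p,b) = {p}; δ(q,b) = {p, q, r, s}.
Union: {p, q, r, s}.
After b: {p, q, r, s}.
δ(p,b) = {p}; δ(q,b) = {p, q, r, s}; δ(r,b) = ∅; δ(s,b) = {q, r}.
Union: {p, q, r, s}.
After b: {p, q, r, s}.
δ(p,a) = {r}; δ(q,a) = {p, q}; δ(r,a) = {r, s}; δ(s,a) = {q}.
Union: {p, q, r, s}.
After a: {p, q, r, s}.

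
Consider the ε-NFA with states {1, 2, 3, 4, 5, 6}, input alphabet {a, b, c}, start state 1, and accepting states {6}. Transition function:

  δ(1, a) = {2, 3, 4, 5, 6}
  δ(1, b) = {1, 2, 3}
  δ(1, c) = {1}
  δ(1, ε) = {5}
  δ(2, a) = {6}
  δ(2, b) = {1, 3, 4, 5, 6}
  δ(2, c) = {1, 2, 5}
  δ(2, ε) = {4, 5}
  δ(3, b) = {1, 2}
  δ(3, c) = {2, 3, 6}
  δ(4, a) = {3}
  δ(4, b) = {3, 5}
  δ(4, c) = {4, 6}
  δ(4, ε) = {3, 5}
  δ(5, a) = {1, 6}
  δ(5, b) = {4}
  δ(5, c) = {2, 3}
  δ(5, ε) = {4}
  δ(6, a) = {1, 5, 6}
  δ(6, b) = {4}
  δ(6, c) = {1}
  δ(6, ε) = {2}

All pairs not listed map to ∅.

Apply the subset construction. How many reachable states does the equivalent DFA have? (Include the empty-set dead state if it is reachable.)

Start state of the DFA: {1, 3, 4, 5} (ε-closure of the NFA start).
{1, 3, 4, 5} --a--> {1, 2, 3, 4, 5, 6}  [new]
{1, 3, 4, 5} --b--> {1, 2, 3, 4, 5}  [new]
{1, 3, 4, 5} --c--> {1, 2, 3, 4, 5, 6}  [seen]
{1, 2, 3, 4, 5, 6} --a--> {1, 2, 3, 4, 5, 6}  [seen]
{1, 2, 3, 4, 5, 6} --b--> {1, 2, 3, 4, 5, 6}  [seen]
{1, 2, 3, 4, 5, 6} --c--> {1, 2, 3, 4, 5, 6}  [seen]
{1, 2, 3, 4, 5} --a--> {1, 2, 3, 4, 5, 6}  [seen]
{1, 2, 3, 4, 5} --b--> {1, 2, 3, 4, 5, 6}  [seen]
{1, 2, 3, 4, 5} --c--> {1, 2, 3, 4, 5, 6}  [seen]
Reachable DFA states: {1, 3, 4, 5}, {1, 2, 3, 4, 5, 6}, {1, 2, 3, 4, 5}.

3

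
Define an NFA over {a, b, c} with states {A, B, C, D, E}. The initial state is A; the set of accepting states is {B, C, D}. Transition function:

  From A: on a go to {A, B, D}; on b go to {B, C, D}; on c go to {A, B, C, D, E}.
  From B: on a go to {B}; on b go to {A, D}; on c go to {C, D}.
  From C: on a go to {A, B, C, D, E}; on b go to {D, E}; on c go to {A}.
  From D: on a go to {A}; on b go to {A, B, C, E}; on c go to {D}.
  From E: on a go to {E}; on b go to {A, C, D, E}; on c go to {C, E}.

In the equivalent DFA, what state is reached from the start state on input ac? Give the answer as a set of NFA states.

{A, B, C, D, E}

Start: {A}.
δ(A,a) = {A, B, D}.
Union: {A, B, D}.
After a: {A, B, D}.
δ(A,c) = {A, B, C, D, E}; δ(B,c) = {C, D}; δ(D,c) = {D}.
Union: {A, B, C, D, E}.
After c: {A, B, C, D, E}.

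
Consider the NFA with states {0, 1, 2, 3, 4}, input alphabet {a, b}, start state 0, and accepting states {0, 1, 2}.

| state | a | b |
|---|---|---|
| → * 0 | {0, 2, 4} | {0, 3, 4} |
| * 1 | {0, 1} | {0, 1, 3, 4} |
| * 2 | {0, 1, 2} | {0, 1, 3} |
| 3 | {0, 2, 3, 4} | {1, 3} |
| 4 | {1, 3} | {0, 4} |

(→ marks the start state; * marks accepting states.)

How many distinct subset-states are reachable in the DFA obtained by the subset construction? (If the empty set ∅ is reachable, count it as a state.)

Start state of the DFA: {0}.
{0} --a--> {0, 2, 4}  [new]
{0} --b--> {0, 3, 4}  [new]
{0, 2, 4} --a--> {0, 1, 2, 3, 4}  [new]
{0, 2, 4} --b--> {0, 1, 3, 4}  [new]
{0, 3, 4} --a--> {0, 1, 2, 3, 4}  [seen]
{0, 3, 4} --b--> {0, 1, 3, 4}  [seen]
{0, 1, 2, 3, 4} --a--> {0, 1, 2, 3, 4}  [seen]
{0, 1, 2, 3, 4} --b--> {0, 1, 3, 4}  [seen]
{0, 1, 3, 4} --a--> {0, 1, 2, 3, 4}  [seen]
{0, 1, 3, 4} --b--> {0, 1, 3, 4}  [seen]
Reachable DFA states: {0}, {0, 2, 4}, {0, 3, 4}, {0, 1, 2, 3, 4}, {0, 1, 3, 4}.

5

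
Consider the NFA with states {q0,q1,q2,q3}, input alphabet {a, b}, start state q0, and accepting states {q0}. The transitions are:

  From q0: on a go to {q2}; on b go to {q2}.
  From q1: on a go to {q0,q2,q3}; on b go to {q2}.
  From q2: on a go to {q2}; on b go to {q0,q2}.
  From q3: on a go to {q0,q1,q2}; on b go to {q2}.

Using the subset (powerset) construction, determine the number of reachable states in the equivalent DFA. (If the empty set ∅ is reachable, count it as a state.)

Start state of the DFA: {q0}.
{q0} --a--> {q2}  [new]
{q0} --b--> {q2}  [seen]
{q2} --a--> {q2}  [seen]
{q2} --b--> {q0,q2}  [new]
{q0,q2} --a--> {q2}  [seen]
{q0,q2} --b--> {q0,q2}  [seen]
Reachable DFA states: {q0}, {q2}, {q0,q2}.

3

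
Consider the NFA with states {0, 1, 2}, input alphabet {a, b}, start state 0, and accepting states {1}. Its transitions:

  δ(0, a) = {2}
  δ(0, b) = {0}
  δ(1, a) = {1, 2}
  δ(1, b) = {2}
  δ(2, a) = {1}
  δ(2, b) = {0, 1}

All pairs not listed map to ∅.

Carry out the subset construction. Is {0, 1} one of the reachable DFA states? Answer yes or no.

yes

Start state of the DFA: {0}.
{0} --a--> {2}  [new]
{0} --b--> {0}  [seen]
{2} --a--> {1}  [new]
{2} --b--> {0, 1}  [new]
{1} --a--> {1, 2}  [new]
{1} --b--> {2}  [seen]
{0, 1} --a--> {1, 2}  [seen]
{0, 1} --b--> {0, 2}  [new]
{1, 2} --a--> {1, 2}  [seen]
{1, 2} --b--> {0, 1, 2}  [new]
{0, 2} --a--> {1, 2}  [seen]
{0, 2} --b--> {0, 1}  [seen]
{0, 1, 2} --a--> {1, 2}  [seen]
{0, 1, 2} --b--> {0, 1, 2}  [seen]
Reachable DFA states: {0}, {2}, {1}, {0, 1}, {1, 2}, {0, 2}, {0, 1, 2}.
{0, 1} is among them.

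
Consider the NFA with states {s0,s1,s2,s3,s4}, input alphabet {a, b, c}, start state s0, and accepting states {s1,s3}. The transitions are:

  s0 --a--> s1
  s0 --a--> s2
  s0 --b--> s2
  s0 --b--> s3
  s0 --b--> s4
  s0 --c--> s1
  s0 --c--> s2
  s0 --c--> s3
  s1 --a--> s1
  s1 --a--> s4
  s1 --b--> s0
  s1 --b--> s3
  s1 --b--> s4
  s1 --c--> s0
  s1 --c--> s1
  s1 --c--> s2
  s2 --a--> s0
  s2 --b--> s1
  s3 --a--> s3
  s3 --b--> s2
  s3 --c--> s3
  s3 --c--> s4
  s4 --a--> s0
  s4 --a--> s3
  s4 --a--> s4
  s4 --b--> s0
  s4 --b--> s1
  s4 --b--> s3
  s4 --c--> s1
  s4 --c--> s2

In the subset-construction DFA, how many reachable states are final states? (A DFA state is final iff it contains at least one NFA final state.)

Start state of the DFA: {s0}.
{s0} --a--> {s1,s2}  [new]
{s0} --b--> {s2,s3,s4}  [new]
{s0} --c--> {s1,s2,s3}  [new]
{s1,s2} --a--> {s0,s1,s4}  [new]
{s1,s2} --b--> {s0,s1,s3,s4}  [new]
{s1,s2} --c--> {s0,s1,s2}  [new]
{s2,s3,s4} --a--> {s0,s3,s4}  [new]
{s2,s3,s4} --b--> {s0,s1,s2,s3}  [new]
{s2,s3,s4} --c--> {s1,s2,s3,s4}  [new]
{s1,s2,s3} --a--> {s0,s1,s3,s4}  [seen]
{s1,s2,s3} --b--> {s0,s1,s2,s3,s4}  [new]
{s1,s2,s3} --c--> {s0,s1,s2,s3,s4}  [seen]
{s0,s1,s4} --a--> {s0,s1,s2,s3,s4}  [seen]
{s0,s1,s4} --b--> {s0,s1,s2,s3,s4}  [seen]
{s0,s1,s4} --c--> {s0,s1,s2,s3}  [seen]
{s0,s1,s3,s4} --a--> {s0,s1,s2,s3,s4}  [seen]
{s0,s1,s3,s4} --b--> {s0,s1,s2,s3,s4}  [seen]
{s0,s1,s3,s4} --c--> {s0,s1,s2,s3,s4}  [seen]
{s0,s1,s2} --a--> {s0,s1,s2,s4}  [new]
{s0,s1,s2} --b--> {s0,s1,s2,s3,s4}  [seen]
{s0,s1,s2} --c--> {s0,s1,s2,s3}  [seen]
{s0,s3,s4} --a--> {s0,s1,s2,s3,s4}  [seen]
{s0,s3,s4} --b--> {s0,s1,s2,s3,s4}  [seen]
{s0,s3,s4} --c--> {s1,s2,s3,s4}  [seen]
{s0,s1,s2,s3} --a--> {s0,s1,s2,s3,s4}  [seen]
{s0,s1,s2,s3} --b--> {s0,s1,s2,s3,s4}  [seen]
{s0,s1,s2,s3} --c--> {s0,s1,s2,s3,s4}  [seen]
{s1,s2,s3,s4} --a--> {s0,s1,s3,s4}  [seen]
{s1,s2,s3,s4} --b--> {s0,s1,s2,s3,s4}  [seen]
{s1,s2,s3,s4} --c--> {s0,s1,s2,s3,s4}  [seen]
{s0,s1,s2,s3,s4} --a--> {s0,s1,s2,s3,s4}  [seen]
{s0,s1,s2,s3,s4} --b--> {s0,s1,s2,s3,s4}  [seen]
{s0,s1,s2,s3,s4} --c--> {s0,s1,s2,s3,s4}  [seen]
{s0,s1,s2,s4} --a--> {s0,s1,s2,s3,s4}  [seen]
{s0,s1,s2,s4} --b--> {s0,s1,s2,s3,s4}  [seen]
{s0,s1,s2,s4} --c--> {s0,s1,s2,s3}  [seen]
Reachable DFA states: {s0}, {s1,s2}, {s2,s3,s4}, {s1,s2,s3}, {s0,s1,s4}, {s0,s1,s3,s4}, {s0,s1,s2}, {s0,s3,s4}, {s0,s1,s2,s3}, {s1,s2,s3,s4}, {s0,s1,s2,s3,s4}, {s0,s1,s2,s4}.
Accepting DFA states (contain an NFA accepting state): {s1,s2}, {s2,s3,s4}, {s1,s2,s3}, {s0,s1,s4}, {s0,s1,s3,s4}, {s0,s1,s2}, {s0,s3,s4}, {s0,s1,s2,s3}, {s1,s2,s3,s4}, {s0,s1,s2,s3,s4}, {s0,s1,s2,s4}.

11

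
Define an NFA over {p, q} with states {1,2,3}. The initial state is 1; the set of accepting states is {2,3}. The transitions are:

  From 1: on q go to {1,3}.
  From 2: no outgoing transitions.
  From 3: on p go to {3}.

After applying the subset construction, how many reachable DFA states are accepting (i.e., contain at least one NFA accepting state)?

Start state of the DFA: {1}.
{1} --p--> ∅  [new]
{1} --q--> {1,3}  [new]
∅ --p--> ∅  [seen]
∅ --q--> ∅  [seen]
{1,3} --p--> {3}  [new]
{1,3} --q--> {1,3}  [seen]
{3} --p--> {3}  [seen]
{3} --q--> ∅  [seen]
Reachable DFA states: {1}, ∅, {1,3}, {3}.
Accepting DFA states (contain an NFA accepting state): {1,3}, {3}.

2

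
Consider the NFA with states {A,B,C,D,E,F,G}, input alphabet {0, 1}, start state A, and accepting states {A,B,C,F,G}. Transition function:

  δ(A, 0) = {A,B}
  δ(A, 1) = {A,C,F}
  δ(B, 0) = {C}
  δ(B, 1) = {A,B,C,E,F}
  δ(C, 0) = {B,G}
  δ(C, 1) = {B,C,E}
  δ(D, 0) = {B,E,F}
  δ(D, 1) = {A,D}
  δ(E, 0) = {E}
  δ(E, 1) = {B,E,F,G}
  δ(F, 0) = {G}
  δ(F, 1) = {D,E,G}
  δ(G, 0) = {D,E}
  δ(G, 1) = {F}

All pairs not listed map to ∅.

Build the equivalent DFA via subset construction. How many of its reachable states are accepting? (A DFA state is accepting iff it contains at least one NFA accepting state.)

Start state of the DFA: {A}.
{A} --0--> {A,B}  [new]
{A} --1--> {A,C,F}  [new]
{A,B} --0--> {A,B,C}  [new]
{A,B} --1--> {A,B,C,E,F}  [new]
{A,C,F} --0--> {A,B,G}  [new]
{A,C,F} --1--> {A,B,C,D,E,F,G}  [new]
{A,B,C} --0--> {A,B,C,G}  [new]
{A,B,C} --1--> {A,B,C,E,F}  [seen]
{A,B,C,E,F} --0--> {A,B,C,E,G}  [new]
{A,B,C,E,F} --1--> {A,B,C,D,E,F,G}  [seen]
{A,B,G} --0--> {A,B,C,D,E}  [new]
{A,B,G} --1--> {A,B,C,E,F}  [seen]
{A,B,C,D,E,F,G} --0--> {A,B,C,D,E,F,G}  [seen]
{A,B,C,D,E,F,G} --1--> {A,B,C,D,E,F,G}  [seen]
{A,B,C,G} --0--> {A,B,C,D,E,G}  [new]
{A,B,C,G} --1--> {A,B,C,E,F}  [seen]
{A,B,C,E,G} --0--> {A,B,C,D,E,G}  [seen]
{A,B,C,E,G} --1--> {A,B,C,E,F,G}  [new]
{A,B,C,D,E} --0--> {A,B,C,E,F,G}  [seen]
{A,B,C,D,E} --1--> {A,B,C,D,E,F,G}  [seen]
{A,B,C,D,E,G} --0--> {A,B,C,D,E,F,G}  [seen]
{A,B,C,D,E,G} --1--> {A,B,C,D,E,F,G}  [seen]
{A,B,C,E,F,G} --0--> {A,B,C,D,E,G}  [seen]
{A,B,C,E,F,G} --1--> {A,B,C,D,E,F,G}  [seen]
Reachable DFA states: {A}, {A,B}, {A,C,F}, {A,B,C}, {A,B,C,E,F}, {A,B,G}, {A,B,C,D,E,F,G}, {A,B,C,G}, {A,B,C,E,G}, {A,B,C,D,E}, {A,B,C,D,E,G}, {A,B,C,E,F,G}.
Accepting DFA states (contain an NFA accepting state): {A}, {A,B}, {A,C,F}, {A,B,C}, {A,B,C,E,F}, {A,B,G}, {A,B,C,D,E,F,G}, {A,B,C,G}, {A,B,C,E,G}, {A,B,C,D,E}, {A,B,C,D,E,G}, {A,B,C,E,F,G}.

12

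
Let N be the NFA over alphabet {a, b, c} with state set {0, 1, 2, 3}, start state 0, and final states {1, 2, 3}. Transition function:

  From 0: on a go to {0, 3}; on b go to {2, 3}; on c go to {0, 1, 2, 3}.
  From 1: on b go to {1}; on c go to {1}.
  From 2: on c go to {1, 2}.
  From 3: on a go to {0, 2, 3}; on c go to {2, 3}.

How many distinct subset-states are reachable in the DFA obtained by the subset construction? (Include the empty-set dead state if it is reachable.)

8

Start state of the DFA: {0}.
{0} --a--> {0, 3}  [new]
{0} --b--> {2, 3}  [new]
{0} --c--> {0, 1, 2, 3}  [new]
{0, 3} --a--> {0, 2, 3}  [new]
{0, 3} --b--> {2, 3}  [seen]
{0, 3} --c--> {0, 1, 2, 3}  [seen]
{2, 3} --a--> {0, 2, 3}  [seen]
{2, 3} --b--> ∅  [new]
{2, 3} --c--> {1, 2, 3}  [new]
{0, 1, 2, 3} --a--> {0, 2, 3}  [seen]
{0, 1, 2, 3} --b--> {1, 2, 3}  [seen]
{0, 1, 2, 3} --c--> {0, 1, 2, 3}  [seen]
{0, 2, 3} --a--> {0, 2, 3}  [seen]
{0, 2, 3} --b--> {2, 3}  [seen]
{0, 2, 3} --c--> {0, 1, 2, 3}  [seen]
∅ --a--> ∅  [seen]
∅ --b--> ∅  [seen]
∅ --c--> ∅  [seen]
{1, 2, 3} --a--> {0, 2, 3}  [seen]
{1, 2, 3} --b--> {1}  [new]
{1, 2, 3} --c--> {1, 2, 3}  [seen]
{1} --a--> ∅  [seen]
{1} --b--> {1}  [seen]
{1} --c--> {1}  [seen]
Reachable DFA states: {0}, {0, 3}, {2, 3}, {0, 1, 2, 3}, {0, 2, 3}, ∅, {1, 2, 3}, {1}.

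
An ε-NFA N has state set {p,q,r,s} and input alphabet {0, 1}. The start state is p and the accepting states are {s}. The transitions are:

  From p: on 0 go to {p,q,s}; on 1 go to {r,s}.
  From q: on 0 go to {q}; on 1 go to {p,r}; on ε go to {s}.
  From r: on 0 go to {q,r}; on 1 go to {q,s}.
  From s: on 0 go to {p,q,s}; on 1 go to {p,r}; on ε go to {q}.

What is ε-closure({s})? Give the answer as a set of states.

{q,s}

Begin with {s}.
s →ε {q}; add q.
ε-closure = {q,s}.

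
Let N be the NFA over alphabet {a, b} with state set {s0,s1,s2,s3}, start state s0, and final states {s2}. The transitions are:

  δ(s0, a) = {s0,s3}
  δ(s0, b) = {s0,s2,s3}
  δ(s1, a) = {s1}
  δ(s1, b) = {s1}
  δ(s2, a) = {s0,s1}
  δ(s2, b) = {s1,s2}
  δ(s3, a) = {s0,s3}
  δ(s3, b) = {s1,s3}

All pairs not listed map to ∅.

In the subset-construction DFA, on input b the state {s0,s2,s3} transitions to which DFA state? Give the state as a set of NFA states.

{s0,s1,s2,s3}

δ(s0,b) = {s0,s2,s3}; δ(s2,b) = {s1,s2}; δ(s3,b) = {s1,s3}.
Union: {s0,s1,s2,s3}.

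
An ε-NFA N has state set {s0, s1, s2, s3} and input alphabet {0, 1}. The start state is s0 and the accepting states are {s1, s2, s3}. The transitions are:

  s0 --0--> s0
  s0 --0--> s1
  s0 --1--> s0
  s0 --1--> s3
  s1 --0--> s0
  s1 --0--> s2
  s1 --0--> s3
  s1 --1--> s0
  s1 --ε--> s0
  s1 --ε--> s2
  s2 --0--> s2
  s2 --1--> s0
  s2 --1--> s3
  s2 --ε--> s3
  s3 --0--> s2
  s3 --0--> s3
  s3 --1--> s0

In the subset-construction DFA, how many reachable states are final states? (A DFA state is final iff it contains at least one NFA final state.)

2

Start state of the DFA: {s0} (ε-closure of the NFA start).
{s0} --0--> {s0, s1, s2, s3}  [new]
{s0} --1--> {s0, s3}  [new]
{s0, s1, s2, s3} --0--> {s0, s1, s2, s3}  [seen]
{s0, s1, s2, s3} --1--> {s0, s3}  [seen]
{s0, s3} --0--> {s0, s1, s2, s3}  [seen]
{s0, s3} --1--> {s0, s3}  [seen]
Reachable DFA states: {s0}, {s0, s1, s2, s3}, {s0, s3}.
Accepting DFA states (contain an NFA accepting state): {s0, s1, s2, s3}, {s0, s3}.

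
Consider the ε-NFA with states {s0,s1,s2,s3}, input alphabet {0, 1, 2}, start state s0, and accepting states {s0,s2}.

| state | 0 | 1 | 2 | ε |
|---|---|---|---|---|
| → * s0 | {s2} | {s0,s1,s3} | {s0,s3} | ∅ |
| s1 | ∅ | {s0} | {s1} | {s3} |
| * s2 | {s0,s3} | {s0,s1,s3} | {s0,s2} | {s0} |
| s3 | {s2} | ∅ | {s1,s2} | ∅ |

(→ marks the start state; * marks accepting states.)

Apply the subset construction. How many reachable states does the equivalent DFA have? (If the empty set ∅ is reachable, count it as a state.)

Start state of the DFA: {s0} (ε-closure of the NFA start).
{s0} --0--> {s0,s2}  [new]
{s0} --1--> {s0,s1,s3}  [new]
{s0} --2--> {s0,s3}  [new]
{s0,s2} --0--> {s0,s2,s3}  [new]
{s0,s2} --1--> {s0,s1,s3}  [seen]
{s0,s2} --2--> {s0,s2,s3}  [seen]
{s0,s1,s3} --0--> {s0,s2}  [seen]
{s0,s1,s3} --1--> {s0,s1,s3}  [seen]
{s0,s1,s3} --2--> {s0,s1,s2,s3}  [new]
{s0,s3} --0--> {s0,s2}  [seen]
{s0,s3} --1--> {s0,s1,s3}  [seen]
{s0,s3} --2--> {s0,s1,s2,s3}  [seen]
{s0,s2,s3} --0--> {s0,s2,s3}  [seen]
{s0,s2,s3} --1--> {s0,s1,s3}  [seen]
{s0,s2,s3} --2--> {s0,s1,s2,s3}  [seen]
{s0,s1,s2,s3} --0--> {s0,s2,s3}  [seen]
{s0,s1,s2,s3} --1--> {s0,s1,s3}  [seen]
{s0,s1,s2,s3} --2--> {s0,s1,s2,s3}  [seen]
Reachable DFA states: {s0}, {s0,s2}, {s0,s1,s3}, {s0,s3}, {s0,s2,s3}, {s0,s1,s2,s3}.

6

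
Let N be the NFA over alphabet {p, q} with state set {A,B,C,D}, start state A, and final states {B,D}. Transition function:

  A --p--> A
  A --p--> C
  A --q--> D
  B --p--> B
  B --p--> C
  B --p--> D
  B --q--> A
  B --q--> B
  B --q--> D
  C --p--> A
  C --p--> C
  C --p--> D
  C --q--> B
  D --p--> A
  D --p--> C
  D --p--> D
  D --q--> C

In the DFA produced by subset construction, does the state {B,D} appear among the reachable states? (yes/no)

yes

Start state of the DFA: {A}.
{A} --p--> {A,C}  [new]
{A} --q--> {D}  [new]
{A,C} --p--> {A,C,D}  [new]
{A,C} --q--> {B,D}  [new]
{D} --p--> {A,C,D}  [seen]
{D} --q--> {C}  [new]
{A,C,D} --p--> {A,C,D}  [seen]
{A,C,D} --q--> {B,C,D}  [new]
{B,D} --p--> {A,B,C,D}  [new]
{B,D} --q--> {A,B,C,D}  [seen]
{C} --p--> {A,C,D}  [seen]
{C} --q--> {B}  [new]
{B,C,D} --p--> {A,B,C,D}  [seen]
{B,C,D} --q--> {A,B,C,D}  [seen]
{A,B,C,D} --p--> {A,B,C,D}  [seen]
{A,B,C,D} --q--> {A,B,C,D}  [seen]
{B} --p--> {B,C,D}  [seen]
{B} --q--> {A,B,D}  [new]
{A,B,D} --p--> {A,B,C,D}  [seen]
{A,B,D} --q--> {A,B,C,D}  [seen]
Reachable DFA states: {A}, {A,C}, {D}, {A,C,D}, {B,D}, {C}, {B,C,D}, {A,B,C,D}, {B}, {A,B,D}.
{B,D} is among them.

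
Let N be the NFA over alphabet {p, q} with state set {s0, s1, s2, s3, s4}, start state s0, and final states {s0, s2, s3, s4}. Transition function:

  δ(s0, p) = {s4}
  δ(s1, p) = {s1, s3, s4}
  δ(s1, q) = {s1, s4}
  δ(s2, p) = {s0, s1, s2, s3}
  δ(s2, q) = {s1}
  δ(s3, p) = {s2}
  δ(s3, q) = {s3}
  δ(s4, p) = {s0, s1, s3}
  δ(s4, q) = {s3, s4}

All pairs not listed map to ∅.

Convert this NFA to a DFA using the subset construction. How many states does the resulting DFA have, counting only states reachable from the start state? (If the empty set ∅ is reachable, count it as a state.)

Start state of the DFA: {s0}.
{s0} --p--> {s4}  [new]
{s0} --q--> ∅  [new]
{s4} --p--> {s0, s1, s3}  [new]
{s4} --q--> {s3, s4}  [new]
∅ --p--> ∅  [seen]
∅ --q--> ∅  [seen]
{s0, s1, s3} --p--> {s1, s2, s3, s4}  [new]
{s0, s1, s3} --q--> {s1, s3, s4}  [new]
{s3, s4} --p--> {s0, s1, s2, s3}  [new]
{s3, s4} --q--> {s3, s4}  [seen]
{s1, s2, s3, s4} --p--> {s0, s1, s2, s3, s4}  [new]
{s1, s2, s3, s4} --q--> {s1, s3, s4}  [seen]
{s1, s3, s4} --p--> {s0, s1, s2, s3, s4}  [seen]
{s1, s3, s4} --q--> {s1, s3, s4}  [seen]
{s0, s1, s2, s3} --p--> {s0, s1, s2, s3, s4}  [seen]
{s0, s1, s2, s3} --q--> {s1, s3, s4}  [seen]
{s0, s1, s2, s3, s4} --p--> {s0, s1, s2, s3, s4}  [seen]
{s0, s1, s2, s3, s4} --q--> {s1, s3, s4}  [seen]
Reachable DFA states: {s0}, {s4}, ∅, {s0, s1, s3}, {s3, s4}, {s1, s2, s3, s4}, {s1, s3, s4}, {s0, s1, s2, s3}, {s0, s1, s2, s3, s4}.

9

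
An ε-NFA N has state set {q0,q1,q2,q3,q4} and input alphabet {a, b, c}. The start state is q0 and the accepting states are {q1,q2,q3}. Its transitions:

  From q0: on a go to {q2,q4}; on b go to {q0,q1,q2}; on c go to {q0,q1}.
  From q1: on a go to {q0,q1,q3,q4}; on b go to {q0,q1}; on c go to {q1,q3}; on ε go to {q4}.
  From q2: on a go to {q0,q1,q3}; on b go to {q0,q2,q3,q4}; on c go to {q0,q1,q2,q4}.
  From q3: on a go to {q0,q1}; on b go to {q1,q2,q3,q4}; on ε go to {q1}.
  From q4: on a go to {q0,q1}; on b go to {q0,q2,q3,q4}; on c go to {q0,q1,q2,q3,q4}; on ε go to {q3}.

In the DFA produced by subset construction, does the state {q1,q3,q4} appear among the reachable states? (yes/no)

no

Start state of the DFA: {q0} (ε-closure of the NFA start).
{q0} --a--> {q1,q2,q3,q4}  [new]
{q0} --b--> {q0,q1,q2,q3,q4}  [new]
{q0} --c--> {q0,q1,q3,q4}  [new]
{q1,q2,q3,q4} --a--> {q0,q1,q3,q4}  [seen]
{q1,q2,q3,q4} --b--> {q0,q1,q2,q3,q4}  [seen]
{q1,q2,q3,q4} --c--> {q0,q1,q2,q3,q4}  [seen]
{q0,q1,q2,q3,q4} --a--> {q0,q1,q2,q3,q4}  [seen]
{q0,q1,q2,q3,q4} --b--> {q0,q1,q2,q3,q4}  [seen]
{q0,q1,q2,q3,q4} --c--> {q0,q1,q2,q3,q4}  [seen]
{q0,q1,q3,q4} --a--> {q0,q1,q2,q3,q4}  [seen]
{q0,q1,q3,q4} --b--> {q0,q1,q2,q3,q4}  [seen]
{q0,q1,q3,q4} --c--> {q0,q1,q2,q3,q4}  [seen]
Reachable DFA states: {q0}, {q1,q2,q3,q4}, {q0,q1,q2,q3,q4}, {q0,q1,q3,q4}.
{q1,q3,q4} is not among them.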